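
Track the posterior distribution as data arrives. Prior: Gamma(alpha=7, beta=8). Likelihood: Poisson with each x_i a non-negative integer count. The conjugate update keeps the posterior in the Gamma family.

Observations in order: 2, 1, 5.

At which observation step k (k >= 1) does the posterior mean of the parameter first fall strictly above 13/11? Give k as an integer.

obs 1: x=2 → posterior Gamma(9, 9)
obs 2: x=1 → posterior Gamma(10, 10)
obs 3: x=5 → posterior Gamma(15, 11)

k = 3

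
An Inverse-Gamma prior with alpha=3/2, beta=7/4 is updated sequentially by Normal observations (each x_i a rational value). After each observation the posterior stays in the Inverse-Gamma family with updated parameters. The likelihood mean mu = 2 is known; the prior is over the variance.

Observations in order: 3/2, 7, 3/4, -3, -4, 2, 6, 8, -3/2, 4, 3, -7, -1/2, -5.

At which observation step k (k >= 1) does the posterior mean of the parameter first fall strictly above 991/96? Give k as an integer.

obs 1: x=3/2 → posterior Inverse-Gamma(2, 15/8)
obs 2: x=7 → posterior Inverse-Gamma(5/2, 115/8)
obs 3: x=3/4 → posterior Inverse-Gamma(3, 485/32)
obs 4: x=-3 → posterior Inverse-Gamma(7/2, 885/32)
obs 5: x=-4 → posterior Inverse-Gamma(4, 1461/32)
obs 6: x=2 → posterior Inverse-Gamma(9/2, 1461/32)
obs 7: x=6 → posterior Inverse-Gamma(5, 1717/32)
obs 8: x=8 → posterior Inverse-Gamma(11/2, 2293/32)
obs 9: x=-3/2 → posterior Inverse-Gamma(6, 2489/32)
obs 10: x=4 → posterior Inverse-Gamma(13/2, 2553/32)
obs 11: x=3 → posterior Inverse-Gamma(7, 2569/32)
obs 12: x=-7 → posterior Inverse-Gamma(15/2, 3865/32)
obs 13: x=-1/2 → posterior Inverse-Gamma(8, 3965/32)
obs 14: x=-5 → posterior Inverse-Gamma(17/2, 4749/32)

k = 4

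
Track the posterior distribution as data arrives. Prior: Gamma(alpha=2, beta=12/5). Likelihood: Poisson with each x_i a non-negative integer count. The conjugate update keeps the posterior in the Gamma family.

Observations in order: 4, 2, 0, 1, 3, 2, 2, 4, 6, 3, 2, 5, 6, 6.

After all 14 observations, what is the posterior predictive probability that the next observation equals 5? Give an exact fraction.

197511904553795927356287928109885015289715105128858019117289320483092750238862280375489083211776000000/2076821322832157518729781312040071284965490458368926583815039847286094617303600829038021471306312274749

obs 1: x=4 → posterior Gamma(6, 17/5)
obs 2: x=2 → posterior Gamma(8, 22/5)
obs 3: x=0 → posterior Gamma(8, 27/5)
obs 4: x=1 → posterior Gamma(9, 32/5)
obs 5: x=3 → posterior Gamma(12, 37/5)
obs 6: x=2 → posterior Gamma(14, 42/5)
obs 7: x=2 → posterior Gamma(16, 47/5)
obs 8: x=4 → posterior Gamma(20, 52/5)
obs 9: x=6 → posterior Gamma(26, 57/5)
obs 10: x=3 → posterior Gamma(29, 62/5)
obs 11: x=2 → posterior Gamma(31, 67/5)
obs 12: x=5 → posterior Gamma(36, 72/5)
obs 13: x=6 → posterior Gamma(42, 77/5)
obs 14: x=6 → posterior Gamma(48, 82/5)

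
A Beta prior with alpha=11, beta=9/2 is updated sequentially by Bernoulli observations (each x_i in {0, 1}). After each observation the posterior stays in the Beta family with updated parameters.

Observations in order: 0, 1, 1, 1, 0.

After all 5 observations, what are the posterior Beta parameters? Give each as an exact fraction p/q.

obs 1: x=0 → posterior Beta(11, 11/2)
obs 2: x=1 → posterior Beta(12, 11/2)
obs 3: x=1 → posterior Beta(13, 11/2)
obs 4: x=1 → posterior Beta(14, 11/2)
obs 5: x=0 → posterior Beta(14, 13/2)

alpha=14, beta=13/2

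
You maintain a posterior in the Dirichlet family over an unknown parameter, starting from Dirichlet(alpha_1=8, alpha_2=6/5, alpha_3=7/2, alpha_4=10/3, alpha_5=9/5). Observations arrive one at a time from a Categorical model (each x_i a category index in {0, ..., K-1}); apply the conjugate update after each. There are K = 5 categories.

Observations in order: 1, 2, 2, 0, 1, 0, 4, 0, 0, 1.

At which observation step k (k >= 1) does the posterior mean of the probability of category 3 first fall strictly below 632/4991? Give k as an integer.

k = 9

obs 1: x=1 → posterior Dirichlet(8, 11/5, 7/2, 10/3, 9/5)
obs 2: x=2 → posterior Dirichlet(8, 11/5, 9/2, 10/3, 9/5)
obs 3: x=2 → posterior Dirichlet(8, 11/5, 11/2, 10/3, 9/5)
obs 4: x=0 → posterior Dirichlet(9, 11/5, 11/2, 10/3, 9/5)
obs 5: x=1 → posterior Dirichlet(9, 16/5, 11/2, 10/3, 9/5)
obs 6: x=0 → posterior Dirichlet(10, 16/5, 11/2, 10/3, 9/5)
obs 7: x=4 → posterior Dirichlet(10, 16/5, 11/2, 10/3, 14/5)
obs 8: x=0 → posterior Dirichlet(11, 16/5, 11/2, 10/3, 14/5)
obs 9: x=0 → posterior Dirichlet(12, 16/5, 11/2, 10/3, 14/5)
obs 10: x=1 → posterior Dirichlet(12, 21/5, 11/2, 10/3, 14/5)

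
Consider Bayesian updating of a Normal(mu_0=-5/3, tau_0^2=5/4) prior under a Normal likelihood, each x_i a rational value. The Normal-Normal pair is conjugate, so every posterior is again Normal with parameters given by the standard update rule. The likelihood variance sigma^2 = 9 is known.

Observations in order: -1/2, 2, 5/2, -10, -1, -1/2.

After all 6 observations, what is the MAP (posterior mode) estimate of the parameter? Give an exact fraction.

obs 1: x=-1/2 → posterior Normal(-125/82, 45/41)
obs 2: x=2 → posterior Normal(-105/92, 45/46)
obs 3: x=5/2 → posterior Normal(-40/51, 15/17)
obs 4: x=-10 → posterior Normal(-45/28, 45/56)
obs 5: x=-1 → posterior Normal(-95/61, 45/61)
obs 6: x=-1/2 → posterior Normal(-65/44, 15/22)

-65/44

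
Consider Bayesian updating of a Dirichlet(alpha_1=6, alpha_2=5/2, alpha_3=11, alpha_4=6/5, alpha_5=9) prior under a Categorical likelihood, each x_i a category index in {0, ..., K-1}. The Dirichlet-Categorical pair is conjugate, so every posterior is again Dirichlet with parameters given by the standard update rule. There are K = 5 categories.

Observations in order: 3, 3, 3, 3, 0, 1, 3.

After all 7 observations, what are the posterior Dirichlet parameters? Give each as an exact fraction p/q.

alpha_1=7, alpha_2=7/2, alpha_3=11, alpha_4=31/5, alpha_5=9

obs 1: x=3 → posterior Dirichlet(6, 5/2, 11, 11/5, 9)
obs 2: x=3 → posterior Dirichlet(6, 5/2, 11, 16/5, 9)
obs 3: x=3 → posterior Dirichlet(6, 5/2, 11, 21/5, 9)
obs 4: x=3 → posterior Dirichlet(6, 5/2, 11, 26/5, 9)
obs 5: x=0 → posterior Dirichlet(7, 5/2, 11, 26/5, 9)
obs 6: x=1 → posterior Dirichlet(7, 7/2, 11, 26/5, 9)
obs 7: x=3 → posterior Dirichlet(7, 7/2, 11, 31/5, 9)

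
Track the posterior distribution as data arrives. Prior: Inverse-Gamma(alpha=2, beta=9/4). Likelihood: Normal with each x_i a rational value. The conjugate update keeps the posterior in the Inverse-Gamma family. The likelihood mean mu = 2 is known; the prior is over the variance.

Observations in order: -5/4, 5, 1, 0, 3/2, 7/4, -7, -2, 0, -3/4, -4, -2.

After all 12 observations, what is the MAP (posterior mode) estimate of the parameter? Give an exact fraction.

obs 1: x=-5/4 → posterior Inverse-Gamma(5/2, 241/32)
obs 2: x=5 → posterior Inverse-Gamma(3, 385/32)
obs 3: x=1 → posterior Inverse-Gamma(7/2, 401/32)
obs 4: x=0 → posterior Inverse-Gamma(4, 465/32)
obs 5: x=3/2 → posterior Inverse-Gamma(9/2, 469/32)
obs 6: x=7/4 → posterior Inverse-Gamma(5, 235/16)
obs 7: x=-7 → posterior Inverse-Gamma(11/2, 883/16)
obs 8: x=-2 → posterior Inverse-Gamma(6, 1011/16)
obs 9: x=0 → posterior Inverse-Gamma(13/2, 1043/16)
obs 10: x=-3/4 → posterior Inverse-Gamma(7, 2207/32)
obs 11: x=-4 → posterior Inverse-Gamma(15/2, 2783/32)
obs 12: x=-2 → posterior Inverse-Gamma(8, 3039/32)

1013/96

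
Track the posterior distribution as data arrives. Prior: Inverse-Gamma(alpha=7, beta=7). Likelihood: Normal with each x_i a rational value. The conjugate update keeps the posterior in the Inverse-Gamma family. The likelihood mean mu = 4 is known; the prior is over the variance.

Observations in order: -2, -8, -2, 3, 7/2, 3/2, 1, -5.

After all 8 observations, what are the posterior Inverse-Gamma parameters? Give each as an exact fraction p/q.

obs 1: x=-2 → posterior Inverse-Gamma(15/2, 25)
obs 2: x=-8 → posterior Inverse-Gamma(8, 97)
obs 3: x=-2 → posterior Inverse-Gamma(17/2, 115)
obs 4: x=3 → posterior Inverse-Gamma(9, 231/2)
obs 5: x=7/2 → posterior Inverse-Gamma(19/2, 925/8)
obs 6: x=3/2 → posterior Inverse-Gamma(10, 475/4)
obs 7: x=1 → posterior Inverse-Gamma(21/2, 493/4)
obs 8: x=-5 → posterior Inverse-Gamma(11, 655/4)

alpha=11, beta=655/4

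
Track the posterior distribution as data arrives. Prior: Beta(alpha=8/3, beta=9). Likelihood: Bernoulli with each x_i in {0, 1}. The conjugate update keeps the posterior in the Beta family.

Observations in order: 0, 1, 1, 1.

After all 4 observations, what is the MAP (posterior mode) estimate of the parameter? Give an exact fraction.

14/41

obs 1: x=0 → posterior Beta(8/3, 10)
obs 2: x=1 → posterior Beta(11/3, 10)
obs 3: x=1 → posterior Beta(14/3, 10)
obs 4: x=1 → posterior Beta(17/3, 10)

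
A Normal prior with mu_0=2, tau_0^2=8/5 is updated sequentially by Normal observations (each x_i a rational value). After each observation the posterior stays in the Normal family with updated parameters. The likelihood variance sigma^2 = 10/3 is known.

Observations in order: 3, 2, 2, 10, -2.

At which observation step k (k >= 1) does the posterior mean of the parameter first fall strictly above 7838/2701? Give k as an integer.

obs 1: x=3 → posterior Normal(86/37, 40/37)
obs 2: x=2 → posterior Normal(110/49, 40/49)
obs 3: x=2 → posterior Normal(134/61, 40/61)
obs 4: x=10 → posterior Normal(254/73, 40/73)
obs 5: x=-2 → posterior Normal(46/17, 8/17)

k = 4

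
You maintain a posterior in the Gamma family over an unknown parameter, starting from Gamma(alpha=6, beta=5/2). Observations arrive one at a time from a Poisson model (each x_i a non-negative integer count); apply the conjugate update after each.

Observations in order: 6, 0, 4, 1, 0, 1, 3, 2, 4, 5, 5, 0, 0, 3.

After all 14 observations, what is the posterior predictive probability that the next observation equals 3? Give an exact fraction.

obs 1: x=6 → posterior Gamma(12, 7/2)
obs 2: x=0 → posterior Gamma(12, 9/2)
obs 3: x=4 → posterior Gamma(16, 11/2)
obs 4: x=1 → posterior Gamma(17, 13/2)
obs 5: x=0 → posterior Gamma(17, 15/2)
obs 6: x=1 → posterior Gamma(18, 17/2)
obs 7: x=3 → posterior Gamma(21, 19/2)
obs 8: x=2 → posterior Gamma(23, 21/2)
obs 9: x=4 → posterior Gamma(27, 23/2)
obs 10: x=5 → posterior Gamma(32, 25/2)
obs 11: x=5 → posterior Gamma(37, 27/2)
obs 12: x=0 → posterior Gamma(37, 29/2)
obs 13: x=0 → posterior Gamma(37, 31/2)
obs 14: x=3 → posterior Gamma(40, 33/2)

14438478344369633604096575757258921426163500755289958446322895424/70934557307860443711736098025989133248003781773149967193603515625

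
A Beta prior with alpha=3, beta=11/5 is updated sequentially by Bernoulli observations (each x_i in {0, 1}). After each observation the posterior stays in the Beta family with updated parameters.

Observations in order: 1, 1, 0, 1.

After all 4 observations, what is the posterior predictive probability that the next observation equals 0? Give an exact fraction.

8/23

obs 1: x=1 → posterior Beta(4, 11/5)
obs 2: x=1 → posterior Beta(5, 11/5)
obs 3: x=0 → posterior Beta(5, 16/5)
obs 4: x=1 → posterior Beta(6, 16/5)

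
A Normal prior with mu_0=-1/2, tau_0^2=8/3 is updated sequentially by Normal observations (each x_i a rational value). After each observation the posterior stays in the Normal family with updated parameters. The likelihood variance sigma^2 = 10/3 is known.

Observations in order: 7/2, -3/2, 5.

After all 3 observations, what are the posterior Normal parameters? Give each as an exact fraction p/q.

obs 1: x=7/2 → posterior Normal(23/18, 40/27)
obs 2: x=-3/2 → posterior Normal(11/26, 40/39)
obs 3: x=5 → posterior Normal(3/2, 40/51)

mu_0=3/2, tau_0^2=40/51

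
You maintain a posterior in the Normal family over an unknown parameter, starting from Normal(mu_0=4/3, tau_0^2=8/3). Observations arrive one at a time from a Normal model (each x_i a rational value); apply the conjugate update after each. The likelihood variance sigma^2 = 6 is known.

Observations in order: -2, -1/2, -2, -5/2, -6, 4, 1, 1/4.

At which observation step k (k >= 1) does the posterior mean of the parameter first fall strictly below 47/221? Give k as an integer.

obs 1: x=-2 → posterior Normal(4/13, 24/13)
obs 2: x=-1/2 → posterior Normal(2/17, 24/17)
obs 3: x=-2 → posterior Normal(-2/7, 8/7)
obs 4: x=-5/2 → posterior Normal(-16/25, 24/25)
obs 5: x=-6 → posterior Normal(-40/29, 24/29)
obs 6: x=4 → posterior Normal(-8/11, 8/11)
obs 7: x=1 → posterior Normal(-20/37, 24/37)
obs 8: x=1/4 → posterior Normal(-19/41, 24/41)

k = 2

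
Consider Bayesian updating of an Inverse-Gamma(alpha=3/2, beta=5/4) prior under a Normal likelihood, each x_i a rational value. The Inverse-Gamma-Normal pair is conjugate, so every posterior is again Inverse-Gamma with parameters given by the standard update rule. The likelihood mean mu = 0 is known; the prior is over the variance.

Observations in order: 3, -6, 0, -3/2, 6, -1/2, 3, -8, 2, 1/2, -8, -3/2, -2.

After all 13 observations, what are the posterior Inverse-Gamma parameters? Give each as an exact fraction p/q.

obs 1: x=3 → posterior Inverse-Gamma(2, 23/4)
obs 2: x=-6 → posterior Inverse-Gamma(5/2, 95/4)
obs 3: x=0 → posterior Inverse-Gamma(3, 95/4)
obs 4: x=-3/2 → posterior Inverse-Gamma(7/2, 199/8)
obs 5: x=6 → posterior Inverse-Gamma(4, 343/8)
obs 6: x=-1/2 → posterior Inverse-Gamma(9/2, 43)
obs 7: x=3 → posterior Inverse-Gamma(5, 95/2)
obs 8: x=-8 → posterior Inverse-Gamma(11/2, 159/2)
obs 9: x=2 → posterior Inverse-Gamma(6, 163/2)
obs 10: x=1/2 → posterior Inverse-Gamma(13/2, 653/8)
obs 11: x=-8 → posterior Inverse-Gamma(7, 909/8)
obs 12: x=-3/2 → posterior Inverse-Gamma(15/2, 459/4)
obs 13: x=-2 → posterior Inverse-Gamma(8, 467/4)

alpha=8, beta=467/4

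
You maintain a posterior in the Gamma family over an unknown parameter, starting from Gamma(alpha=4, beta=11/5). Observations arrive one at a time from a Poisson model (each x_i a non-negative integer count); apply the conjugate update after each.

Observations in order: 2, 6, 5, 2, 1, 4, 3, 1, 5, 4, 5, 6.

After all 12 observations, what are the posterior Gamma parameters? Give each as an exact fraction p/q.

obs 1: x=2 → posterior Gamma(6, 16/5)
obs 2: x=6 → posterior Gamma(12, 21/5)
obs 3: x=5 → posterior Gamma(17, 26/5)
obs 4: x=2 → posterior Gamma(19, 31/5)
obs 5: x=1 → posterior Gamma(20, 36/5)
obs 6: x=4 → posterior Gamma(24, 41/5)
obs 7: x=3 → posterior Gamma(27, 46/5)
obs 8: x=1 → posterior Gamma(28, 51/5)
obs 9: x=5 → posterior Gamma(33, 56/5)
obs 10: x=4 → posterior Gamma(37, 61/5)
obs 11: x=5 → posterior Gamma(42, 66/5)
obs 12: x=6 → posterior Gamma(48, 71/5)

alpha=48, beta=71/5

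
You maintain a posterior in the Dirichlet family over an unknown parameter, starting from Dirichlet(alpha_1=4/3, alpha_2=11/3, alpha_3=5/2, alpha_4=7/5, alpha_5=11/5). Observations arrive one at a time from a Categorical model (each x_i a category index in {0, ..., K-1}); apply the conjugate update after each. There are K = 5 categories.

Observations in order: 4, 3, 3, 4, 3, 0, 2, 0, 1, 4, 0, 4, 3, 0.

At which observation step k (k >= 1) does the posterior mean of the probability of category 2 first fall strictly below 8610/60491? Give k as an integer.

obs 1: x=4 → posterior Dirichlet(4/3, 11/3, 5/2, 7/5, 16/5)
obs 2: x=3 → posterior Dirichlet(4/3, 11/3, 5/2, 12/5, 16/5)
obs 3: x=3 → posterior Dirichlet(4/3, 11/3, 5/2, 17/5, 16/5)
obs 4: x=4 → posterior Dirichlet(4/3, 11/3, 5/2, 17/5, 21/5)
obs 5: x=3 → posterior Dirichlet(4/3, 11/3, 5/2, 22/5, 21/5)
obs 6: x=0 → posterior Dirichlet(7/3, 11/3, 5/2, 22/5, 21/5)
obs 7: x=2 → posterior Dirichlet(7/3, 11/3, 7/2, 22/5, 21/5)
obs 8: x=0 → posterior Dirichlet(10/3, 11/3, 7/2, 22/5, 21/5)
obs 9: x=1 → posterior Dirichlet(10/3, 14/3, 7/2, 22/5, 21/5)
obs 10: x=4 → posterior Dirichlet(10/3, 14/3, 7/2, 22/5, 26/5)
obs 11: x=0 → posterior Dirichlet(13/3, 14/3, 7/2, 22/5, 26/5)
obs 12: x=4 → posterior Dirichlet(13/3, 14/3, 7/2, 22/5, 31/5)
obs 13: x=3 → posterior Dirichlet(13/3, 14/3, 7/2, 27/5, 31/5)
obs 14: x=0 → posterior Dirichlet(16/3, 14/3, 7/2, 27/5, 31/5)

k = 14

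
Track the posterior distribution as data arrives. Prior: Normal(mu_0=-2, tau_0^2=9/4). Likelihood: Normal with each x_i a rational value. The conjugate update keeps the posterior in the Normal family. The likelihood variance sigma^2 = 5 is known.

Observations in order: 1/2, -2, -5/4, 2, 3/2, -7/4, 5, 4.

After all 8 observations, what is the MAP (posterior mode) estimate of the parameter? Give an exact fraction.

obs 1: x=1/2 → posterior Normal(-71/58, 45/29)
obs 2: x=-2 → posterior Normal(-107/76, 45/38)
obs 3: x=-5/4 → posterior Normal(-259/188, 45/47)
obs 4: x=2 → posterior Normal(-187/224, 45/56)
obs 5: x=3/2 → posterior Normal(-133/260, 9/13)
obs 6: x=-7/4 → posterior Normal(-49/74, 45/74)
obs 7: x=5 → posterior Normal(-4/83, 45/83)
obs 8: x=4 → posterior Normal(8/23, 45/92)

8/23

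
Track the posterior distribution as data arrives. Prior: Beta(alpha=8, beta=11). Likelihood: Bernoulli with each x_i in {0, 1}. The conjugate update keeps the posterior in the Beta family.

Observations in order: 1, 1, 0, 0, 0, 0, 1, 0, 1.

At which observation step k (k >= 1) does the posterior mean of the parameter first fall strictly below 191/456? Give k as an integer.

k = 5

obs 1: x=1 → posterior Beta(9, 11)
obs 2: x=1 → posterior Beta(10, 11)
obs 3: x=0 → posterior Beta(10, 12)
obs 4: x=0 → posterior Beta(10, 13)
obs 5: x=0 → posterior Beta(10, 14)
obs 6: x=0 → posterior Beta(10, 15)
obs 7: x=1 → posterior Beta(11, 15)
obs 8: x=0 → posterior Beta(11, 16)
obs 9: x=1 → posterior Beta(12, 16)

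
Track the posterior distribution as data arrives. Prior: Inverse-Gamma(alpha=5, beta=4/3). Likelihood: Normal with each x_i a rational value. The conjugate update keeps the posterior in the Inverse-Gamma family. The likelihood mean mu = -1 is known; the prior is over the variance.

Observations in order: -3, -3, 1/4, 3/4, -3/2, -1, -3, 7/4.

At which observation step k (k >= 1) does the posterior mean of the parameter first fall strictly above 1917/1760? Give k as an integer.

obs 1: x=-3 → posterior Inverse-Gamma(11/2, 10/3)
obs 2: x=-3 → posterior Inverse-Gamma(6, 16/3)
obs 3: x=1/4 → posterior Inverse-Gamma(13/2, 587/96)
obs 4: x=3/4 → posterior Inverse-Gamma(7, 367/48)
obs 5: x=-3/2 → posterior Inverse-Gamma(15/2, 373/48)
obs 6: x=-1 → posterior Inverse-Gamma(8, 373/48)
obs 7: x=-3 → posterior Inverse-Gamma(17/2, 469/48)
obs 8: x=7/4 → posterior Inverse-Gamma(9, 1301/96)

k = 3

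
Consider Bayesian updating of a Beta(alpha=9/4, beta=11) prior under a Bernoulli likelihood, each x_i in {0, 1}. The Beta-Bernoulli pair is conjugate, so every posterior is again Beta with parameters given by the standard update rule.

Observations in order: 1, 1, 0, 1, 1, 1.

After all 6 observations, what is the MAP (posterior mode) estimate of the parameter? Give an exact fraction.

25/69

obs 1: x=1 → posterior Beta(13/4, 11)
obs 2: x=1 → posterior Beta(17/4, 11)
obs 3: x=0 → posterior Beta(17/4, 12)
obs 4: x=1 → posterior Beta(21/4, 12)
obs 5: x=1 → posterior Beta(25/4, 12)
obs 6: x=1 → posterior Beta(29/4, 12)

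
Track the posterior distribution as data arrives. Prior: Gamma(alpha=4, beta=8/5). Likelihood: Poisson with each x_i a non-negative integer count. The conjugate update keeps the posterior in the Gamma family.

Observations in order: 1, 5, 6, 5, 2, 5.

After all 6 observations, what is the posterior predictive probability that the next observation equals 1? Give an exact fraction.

23992126408647064304837443776094618783255101440/234738979284454785993966072483842088719065378843

obs 1: x=1 → posterior Gamma(5, 13/5)
obs 2: x=5 → posterior Gamma(10, 18/5)
obs 3: x=6 → posterior Gamma(16, 23/5)
obs 4: x=5 → posterior Gamma(21, 28/5)
obs 5: x=2 → posterior Gamma(23, 33/5)
obs 6: x=5 → posterior Gamma(28, 38/5)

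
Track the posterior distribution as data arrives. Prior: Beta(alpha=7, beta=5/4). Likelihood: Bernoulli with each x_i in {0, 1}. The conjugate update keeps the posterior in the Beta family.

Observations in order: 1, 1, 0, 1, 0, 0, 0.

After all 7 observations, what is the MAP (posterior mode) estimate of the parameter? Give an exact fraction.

obs 1: x=1 → posterior Beta(8, 5/4)
obs 2: x=1 → posterior Beta(9, 5/4)
obs 3: x=0 → posterior Beta(9, 9/4)
obs 4: x=1 → posterior Beta(10, 9/4)
obs 5: x=0 → posterior Beta(10, 13/4)
obs 6: x=0 → posterior Beta(10, 17/4)
obs 7: x=0 → posterior Beta(10, 21/4)

36/53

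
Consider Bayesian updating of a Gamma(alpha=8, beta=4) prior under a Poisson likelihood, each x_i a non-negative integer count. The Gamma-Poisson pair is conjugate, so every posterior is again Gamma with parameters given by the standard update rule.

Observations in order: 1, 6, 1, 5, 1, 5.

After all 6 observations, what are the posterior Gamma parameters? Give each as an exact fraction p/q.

obs 1: x=1 → posterior Gamma(9, 5)
obs 2: x=6 → posterior Gamma(15, 6)
obs 3: x=1 → posterior Gamma(16, 7)
obs 4: x=5 → posterior Gamma(21, 8)
obs 5: x=1 → posterior Gamma(22, 9)
obs 6: x=5 → posterior Gamma(27, 10)

alpha=27, beta=10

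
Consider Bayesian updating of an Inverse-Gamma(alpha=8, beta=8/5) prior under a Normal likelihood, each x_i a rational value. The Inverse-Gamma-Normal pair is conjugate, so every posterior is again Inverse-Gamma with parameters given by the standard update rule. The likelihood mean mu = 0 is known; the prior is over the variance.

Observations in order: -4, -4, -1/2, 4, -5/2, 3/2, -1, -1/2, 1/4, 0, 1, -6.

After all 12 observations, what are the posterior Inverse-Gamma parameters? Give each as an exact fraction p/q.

alpha=14, beta=7861/160

obs 1: x=-4 → posterior Inverse-Gamma(17/2, 48/5)
obs 2: x=-4 → posterior Inverse-Gamma(9, 88/5)
obs 3: x=-1/2 → posterior Inverse-Gamma(19/2, 709/40)
obs 4: x=4 → posterior Inverse-Gamma(10, 1029/40)
obs 5: x=-5/2 → posterior Inverse-Gamma(21/2, 577/20)
obs 6: x=3/2 → posterior Inverse-Gamma(11, 1199/40)
obs 7: x=-1 → posterior Inverse-Gamma(23/2, 1219/40)
obs 8: x=-1/2 → posterior Inverse-Gamma(12, 153/5)
obs 9: x=1/4 → posterior Inverse-Gamma(25/2, 4901/160)
obs 10: x=0 → posterior Inverse-Gamma(13, 4901/160)
obs 11: x=1 → posterior Inverse-Gamma(27/2, 4981/160)
obs 12: x=-6 → posterior Inverse-Gamma(14, 7861/160)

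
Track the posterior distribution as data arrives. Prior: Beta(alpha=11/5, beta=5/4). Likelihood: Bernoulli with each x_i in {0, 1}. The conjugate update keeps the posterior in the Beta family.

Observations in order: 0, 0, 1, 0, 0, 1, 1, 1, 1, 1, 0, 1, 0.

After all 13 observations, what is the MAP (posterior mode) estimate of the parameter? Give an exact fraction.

obs 1: x=0 → posterior Beta(11/5, 9/4)
obs 2: x=0 → posterior Beta(11/5, 13/4)
obs 3: x=1 → posterior Beta(16/5, 13/4)
obs 4: x=0 → posterior Beta(16/5, 17/4)
obs 5: x=0 → posterior Beta(16/5, 21/4)
obs 6: x=1 → posterior Beta(21/5, 21/4)
obs 7: x=1 → posterior Beta(26/5, 21/4)
obs 8: x=1 → posterior Beta(31/5, 21/4)
obs 9: x=1 → posterior Beta(36/5, 21/4)
obs 10: x=1 → posterior Beta(41/5, 21/4)
obs 11: x=0 → posterior Beta(41/5, 25/4)
obs 12: x=1 → posterior Beta(46/5, 25/4)
obs 13: x=0 → posterior Beta(46/5, 29/4)

164/289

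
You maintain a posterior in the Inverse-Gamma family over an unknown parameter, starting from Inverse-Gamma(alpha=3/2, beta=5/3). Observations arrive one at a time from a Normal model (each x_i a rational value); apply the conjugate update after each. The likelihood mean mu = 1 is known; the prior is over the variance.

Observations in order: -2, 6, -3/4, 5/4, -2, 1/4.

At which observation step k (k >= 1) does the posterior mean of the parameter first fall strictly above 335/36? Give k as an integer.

obs 1: x=-2 → posterior Inverse-Gamma(2, 37/6)
obs 2: x=6 → posterior Inverse-Gamma(5/2, 56/3)
obs 3: x=-3/4 → posterior Inverse-Gamma(3, 1939/96)
obs 4: x=5/4 → posterior Inverse-Gamma(7/2, 971/48)
obs 5: x=-2 → posterior Inverse-Gamma(4, 1187/48)
obs 6: x=1/4 → posterior Inverse-Gamma(9/2, 2401/96)

k = 2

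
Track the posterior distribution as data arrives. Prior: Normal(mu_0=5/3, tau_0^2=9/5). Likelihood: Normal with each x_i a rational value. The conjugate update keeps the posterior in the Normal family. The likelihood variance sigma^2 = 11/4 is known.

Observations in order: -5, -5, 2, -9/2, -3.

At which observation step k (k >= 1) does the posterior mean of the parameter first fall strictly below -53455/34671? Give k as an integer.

k = 2

obs 1: x=-5 → posterior Normal(-265/273, 99/91)
obs 2: x=-5 → posterior Normal(-805/381, 99/127)
obs 3: x=2 → posterior Normal(-589/489, 99/163)
obs 4: x=-9/2 → posterior Normal(-1075/597, 99/199)
obs 5: x=-3 → posterior Normal(-1399/705, 99/235)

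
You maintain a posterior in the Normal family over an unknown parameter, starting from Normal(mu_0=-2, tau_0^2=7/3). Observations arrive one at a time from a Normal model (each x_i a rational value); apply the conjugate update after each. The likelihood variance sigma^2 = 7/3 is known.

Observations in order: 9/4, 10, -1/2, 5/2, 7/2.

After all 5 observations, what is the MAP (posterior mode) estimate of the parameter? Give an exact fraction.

21/8

obs 1: x=9/4 → posterior Normal(1/8, 7/6)
obs 2: x=10 → posterior Normal(41/12, 7/9)
obs 3: x=-1/2 → posterior Normal(39/16, 7/12)
obs 4: x=5/2 → posterior Normal(49/20, 7/15)
obs 5: x=7/2 → posterior Normal(21/8, 7/18)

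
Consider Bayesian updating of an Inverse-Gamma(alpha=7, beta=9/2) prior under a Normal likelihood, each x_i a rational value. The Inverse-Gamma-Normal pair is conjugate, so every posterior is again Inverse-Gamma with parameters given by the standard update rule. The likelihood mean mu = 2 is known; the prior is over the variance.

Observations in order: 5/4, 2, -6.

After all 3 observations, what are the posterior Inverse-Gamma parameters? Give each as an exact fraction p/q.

alpha=17/2, beta=1177/32

obs 1: x=5/4 → posterior Inverse-Gamma(15/2, 153/32)
obs 2: x=2 → posterior Inverse-Gamma(8, 153/32)
obs 3: x=-6 → posterior Inverse-Gamma(17/2, 1177/32)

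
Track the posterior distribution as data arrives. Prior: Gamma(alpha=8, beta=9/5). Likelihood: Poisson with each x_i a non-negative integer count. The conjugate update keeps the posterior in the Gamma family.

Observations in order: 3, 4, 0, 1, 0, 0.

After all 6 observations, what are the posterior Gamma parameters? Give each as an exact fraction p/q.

alpha=16, beta=39/5

obs 1: x=3 → posterior Gamma(11, 14/5)
obs 2: x=4 → posterior Gamma(15, 19/5)
obs 3: x=0 → posterior Gamma(15, 24/5)
obs 4: x=1 → posterior Gamma(16, 29/5)
obs 5: x=0 → posterior Gamma(16, 34/5)
obs 6: x=0 → posterior Gamma(16, 39/5)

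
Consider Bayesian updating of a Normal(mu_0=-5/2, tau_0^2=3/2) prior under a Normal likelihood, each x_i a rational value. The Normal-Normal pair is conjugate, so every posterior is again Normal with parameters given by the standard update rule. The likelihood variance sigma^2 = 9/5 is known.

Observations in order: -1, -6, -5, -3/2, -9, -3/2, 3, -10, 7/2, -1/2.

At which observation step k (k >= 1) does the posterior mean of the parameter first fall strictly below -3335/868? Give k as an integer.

k = 5

obs 1: x=-1 → posterior Normal(-20/11, 9/11)
obs 2: x=-6 → posterior Normal(-25/8, 9/16)
obs 3: x=-5 → posterior Normal(-25/7, 3/7)
obs 4: x=-3/2 → posterior Normal(-165/52, 9/26)
obs 5: x=-9 → posterior Normal(-255/62, 9/31)
obs 6: x=-3/2 → posterior Normal(-15/4, 1/4)
obs 7: x=3 → posterior Normal(-120/41, 9/41)
obs 8: x=-10 → posterior Normal(-85/23, 9/46)
obs 9: x=7/2 → posterior Normal(-305/102, 3/17)
obs 10: x=-1/2 → posterior Normal(-155/56, 9/56)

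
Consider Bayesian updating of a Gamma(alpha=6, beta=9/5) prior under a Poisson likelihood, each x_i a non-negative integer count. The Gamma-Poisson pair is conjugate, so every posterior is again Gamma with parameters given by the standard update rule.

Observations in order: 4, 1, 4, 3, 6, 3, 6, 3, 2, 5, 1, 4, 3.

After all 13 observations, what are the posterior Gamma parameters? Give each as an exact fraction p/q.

alpha=51, beta=74/5

obs 1: x=4 → posterior Gamma(10, 14/5)
obs 2: x=1 → posterior Gamma(11, 19/5)
obs 3: x=4 → posterior Gamma(15, 24/5)
obs 4: x=3 → posterior Gamma(18, 29/5)
obs 5: x=6 → posterior Gamma(24, 34/5)
obs 6: x=3 → posterior Gamma(27, 39/5)
obs 7: x=6 → posterior Gamma(33, 44/5)
obs 8: x=3 → posterior Gamma(36, 49/5)
obs 9: x=2 → posterior Gamma(38, 54/5)
obs 10: x=5 → posterior Gamma(43, 59/5)
obs 11: x=1 → posterior Gamma(44, 64/5)
obs 12: x=4 → posterior Gamma(48, 69/5)
obs 13: x=3 → posterior Gamma(51, 74/5)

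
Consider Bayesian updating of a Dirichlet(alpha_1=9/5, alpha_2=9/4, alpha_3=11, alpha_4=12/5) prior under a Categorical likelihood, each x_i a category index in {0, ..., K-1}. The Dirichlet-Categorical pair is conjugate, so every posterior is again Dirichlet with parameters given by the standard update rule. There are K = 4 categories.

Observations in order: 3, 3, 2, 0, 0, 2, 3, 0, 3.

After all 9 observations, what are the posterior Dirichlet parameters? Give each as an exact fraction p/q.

alpha_1=24/5, alpha_2=9/4, alpha_3=13, alpha_4=32/5

obs 1: x=3 → posterior Dirichlet(9/5, 9/4, 11, 17/5)
obs 2: x=3 → posterior Dirichlet(9/5, 9/4, 11, 22/5)
obs 3: x=2 → posterior Dirichlet(9/5, 9/4, 12, 22/5)
obs 4: x=0 → posterior Dirichlet(14/5, 9/4, 12, 22/5)
obs 5: x=0 → posterior Dirichlet(19/5, 9/4, 12, 22/5)
obs 6: x=2 → posterior Dirichlet(19/5, 9/4, 13, 22/5)
obs 7: x=3 → posterior Dirichlet(19/5, 9/4, 13, 27/5)
obs 8: x=0 → posterior Dirichlet(24/5, 9/4, 13, 27/5)
obs 9: x=3 → posterior Dirichlet(24/5, 9/4, 13, 32/5)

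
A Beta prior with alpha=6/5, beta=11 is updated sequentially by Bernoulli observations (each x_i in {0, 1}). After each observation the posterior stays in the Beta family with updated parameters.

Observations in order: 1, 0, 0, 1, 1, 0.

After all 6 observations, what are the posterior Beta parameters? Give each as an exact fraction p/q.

obs 1: x=1 → posterior Beta(11/5, 11)
obs 2: x=0 → posterior Beta(11/5, 12)
obs 3: x=0 → posterior Beta(11/5, 13)
obs 4: x=1 → posterior Beta(16/5, 13)
obs 5: x=1 → posterior Beta(21/5, 13)
obs 6: x=0 → posterior Beta(21/5, 14)

alpha=21/5, beta=14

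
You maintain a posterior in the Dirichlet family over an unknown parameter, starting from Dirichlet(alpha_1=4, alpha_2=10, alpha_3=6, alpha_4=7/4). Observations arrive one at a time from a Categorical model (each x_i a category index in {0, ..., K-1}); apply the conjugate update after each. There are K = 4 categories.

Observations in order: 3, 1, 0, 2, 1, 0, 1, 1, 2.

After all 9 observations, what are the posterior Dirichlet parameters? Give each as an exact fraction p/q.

obs 1: x=3 → posterior Dirichlet(4, 10, 6, 11/4)
obs 2: x=1 → posterior Dirichlet(4, 11, 6, 11/4)
obs 3: x=0 → posterior Dirichlet(5, 11, 6, 11/4)
obs 4: x=2 → posterior Dirichlet(5, 11, 7, 11/4)
obs 5: x=1 → posterior Dirichlet(5, 12, 7, 11/4)
obs 6: x=0 → posterior Dirichlet(6, 12, 7, 11/4)
obs 7: x=1 → posterior Dirichlet(6, 13, 7, 11/4)
obs 8: x=1 → posterior Dirichlet(6, 14, 7, 11/4)
obs 9: x=2 → posterior Dirichlet(6, 14, 8, 11/4)

alpha_1=6, alpha_2=14, alpha_3=8, alpha_4=11/4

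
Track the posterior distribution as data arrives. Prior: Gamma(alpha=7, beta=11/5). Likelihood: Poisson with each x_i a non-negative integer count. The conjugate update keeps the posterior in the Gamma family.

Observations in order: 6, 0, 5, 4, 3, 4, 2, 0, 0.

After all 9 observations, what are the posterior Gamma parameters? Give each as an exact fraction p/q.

obs 1: x=6 → posterior Gamma(13, 16/5)
obs 2: x=0 → posterior Gamma(13, 21/5)
obs 3: x=5 → posterior Gamma(18, 26/5)
obs 4: x=4 → posterior Gamma(22, 31/5)
obs 5: x=3 → posterior Gamma(25, 36/5)
obs 6: x=4 → posterior Gamma(29, 41/5)
obs 7: x=2 → posterior Gamma(31, 46/5)
obs 8: x=0 → posterior Gamma(31, 51/5)
obs 9: x=0 → posterior Gamma(31, 56/5)

alpha=31, beta=56/5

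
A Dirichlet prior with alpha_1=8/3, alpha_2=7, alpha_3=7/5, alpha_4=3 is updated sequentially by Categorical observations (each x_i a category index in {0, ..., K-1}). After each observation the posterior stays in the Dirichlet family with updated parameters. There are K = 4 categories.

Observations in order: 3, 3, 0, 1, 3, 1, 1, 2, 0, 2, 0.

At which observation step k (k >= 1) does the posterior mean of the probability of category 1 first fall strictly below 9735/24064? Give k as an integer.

obs 1: x=3 → posterior Dirichlet(8/3, 7, 7/5, 4)
obs 2: x=3 → posterior Dirichlet(8/3, 7, 7/5, 5)
obs 3: x=0 → posterior Dirichlet(11/3, 7, 7/5, 5)
obs 4: x=1 → posterior Dirichlet(11/3, 8, 7/5, 5)
obs 5: x=3 → posterior Dirichlet(11/3, 8, 7/5, 6)
obs 6: x=1 → posterior Dirichlet(11/3, 9, 7/5, 6)
obs 7: x=1 → posterior Dirichlet(11/3, 10, 7/5, 6)
obs 8: x=2 → posterior Dirichlet(11/3, 10, 12/5, 6)
obs 9: x=0 → posterior Dirichlet(14/3, 10, 12/5, 6)
obs 10: x=2 → posterior Dirichlet(14/3, 10, 17/5, 6)
obs 11: x=0 → posterior Dirichlet(17/3, 10, 17/5, 6)

k = 11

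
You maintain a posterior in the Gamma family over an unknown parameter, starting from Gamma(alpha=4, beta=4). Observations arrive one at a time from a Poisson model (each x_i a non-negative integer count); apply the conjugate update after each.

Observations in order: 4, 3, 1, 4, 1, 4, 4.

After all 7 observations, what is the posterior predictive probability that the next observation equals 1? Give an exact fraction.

2708676485847093051045756275/11447545997288281555215581184

obs 1: x=4 → posterior Gamma(8, 5)
obs 2: x=3 → posterior Gamma(11, 6)
obs 3: x=1 → posterior Gamma(12, 7)
obs 4: x=4 → posterior Gamma(16, 8)
obs 5: x=1 → posterior Gamma(17, 9)
obs 6: x=4 → posterior Gamma(21, 10)
obs 7: x=4 → posterior Gamma(25, 11)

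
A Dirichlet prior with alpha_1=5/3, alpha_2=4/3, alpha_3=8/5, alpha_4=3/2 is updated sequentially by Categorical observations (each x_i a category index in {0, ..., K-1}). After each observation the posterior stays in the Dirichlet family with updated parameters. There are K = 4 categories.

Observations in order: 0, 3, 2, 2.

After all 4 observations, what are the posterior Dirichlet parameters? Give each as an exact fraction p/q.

alpha_1=8/3, alpha_2=4/3, alpha_3=18/5, alpha_4=5/2

obs 1: x=0 → posterior Dirichlet(8/3, 4/3, 8/5, 3/2)
obs 2: x=3 → posterior Dirichlet(8/3, 4/3, 8/5, 5/2)
obs 3: x=2 → posterior Dirichlet(8/3, 4/3, 13/5, 5/2)
obs 4: x=2 → posterior Dirichlet(8/3, 4/3, 18/5, 5/2)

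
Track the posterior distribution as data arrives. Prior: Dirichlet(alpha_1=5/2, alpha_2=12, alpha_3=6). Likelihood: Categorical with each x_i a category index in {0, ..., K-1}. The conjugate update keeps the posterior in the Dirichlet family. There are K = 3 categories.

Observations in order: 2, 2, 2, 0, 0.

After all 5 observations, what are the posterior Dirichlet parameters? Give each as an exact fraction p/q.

obs 1: x=2 → posterior Dirichlet(5/2, 12, 7)
obs 2: x=2 → posterior Dirichlet(5/2, 12, 8)
obs 3: x=2 → posterior Dirichlet(5/2, 12, 9)
obs 4: x=0 → posterior Dirichlet(7/2, 12, 9)
obs 5: x=0 → posterior Dirichlet(9/2, 12, 9)

alpha_1=9/2, alpha_2=12, alpha_3=9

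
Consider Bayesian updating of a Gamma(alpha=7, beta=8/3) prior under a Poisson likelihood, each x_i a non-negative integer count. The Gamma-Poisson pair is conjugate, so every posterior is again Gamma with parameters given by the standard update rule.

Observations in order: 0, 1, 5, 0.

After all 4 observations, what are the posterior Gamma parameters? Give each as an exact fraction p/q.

alpha=13, beta=20/3

obs 1: x=0 → posterior Gamma(7, 11/3)
obs 2: x=1 → posterior Gamma(8, 14/3)
obs 3: x=5 → posterior Gamma(13, 17/3)
obs 4: x=0 → posterior Gamma(13, 20/3)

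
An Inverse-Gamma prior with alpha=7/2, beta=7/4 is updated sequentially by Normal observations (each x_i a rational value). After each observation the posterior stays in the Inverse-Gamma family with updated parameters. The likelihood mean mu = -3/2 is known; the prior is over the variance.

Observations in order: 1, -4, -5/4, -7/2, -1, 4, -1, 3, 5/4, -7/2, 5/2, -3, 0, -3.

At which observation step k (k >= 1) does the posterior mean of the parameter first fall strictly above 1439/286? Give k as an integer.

k = 8

obs 1: x=1 → posterior Inverse-Gamma(4, 39/8)
obs 2: x=-4 → posterior Inverse-Gamma(9/2, 8)
obs 3: x=-5/4 → posterior Inverse-Gamma(5, 257/32)
obs 4: x=-7/2 → posterior Inverse-Gamma(11/2, 321/32)
obs 5: x=-1 → posterior Inverse-Gamma(6, 325/32)
obs 6: x=4 → posterior Inverse-Gamma(13/2, 809/32)
obs 7: x=-1 → posterior Inverse-Gamma(7, 813/32)
obs 8: x=3 → posterior Inverse-Gamma(15/2, 1137/32)
obs 9: x=5/4 → posterior Inverse-Gamma(8, 629/16)
obs 10: x=-7/2 → posterior Inverse-Gamma(17/2, 661/16)
obs 11: x=5/2 → posterior Inverse-Gamma(9, 789/16)
obs 12: x=-3 → posterior Inverse-Gamma(19/2, 807/16)
obs 13: x=0 → posterior Inverse-Gamma(10, 825/16)
obs 14: x=-3 → posterior Inverse-Gamma(21/2, 843/16)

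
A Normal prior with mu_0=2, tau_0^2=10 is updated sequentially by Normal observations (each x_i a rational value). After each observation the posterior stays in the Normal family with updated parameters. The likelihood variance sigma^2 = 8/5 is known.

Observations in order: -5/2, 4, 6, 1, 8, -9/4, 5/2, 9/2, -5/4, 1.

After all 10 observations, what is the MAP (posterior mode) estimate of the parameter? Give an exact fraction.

obs 1: x=-5/2 → posterior Normal(-109/58, 40/29)
obs 2: x=4 → posterior Normal(91/108, 20/27)
obs 3: x=6 → posterior Normal(391/158, 40/79)
obs 4: x=1 → posterior Normal(441/208, 5/13)
obs 5: x=8 → posterior Normal(841/258, 40/129)
obs 6: x=-9/4 → posterior Normal(1457/616, 20/77)
obs 7: x=5/2 → posterior Normal(1707/716, 40/179)
obs 8: x=9/2 → posterior Normal(719/272, 10/51)
obs 9: x=-5/4 → posterior Normal(508/229, 40/229)
obs 10: x=1 → posterior Normal(533/254, 20/127)

533/254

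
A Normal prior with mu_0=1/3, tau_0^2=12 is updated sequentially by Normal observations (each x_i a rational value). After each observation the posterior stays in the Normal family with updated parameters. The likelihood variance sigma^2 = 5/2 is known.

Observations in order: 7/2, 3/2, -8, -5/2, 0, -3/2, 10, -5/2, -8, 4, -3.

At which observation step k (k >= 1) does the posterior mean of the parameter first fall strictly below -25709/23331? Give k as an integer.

k = 4

obs 1: x=7/2 → posterior Normal(257/87, 60/29)
obs 2: x=3/2 → posterior Normal(365/159, 60/53)
obs 3: x=-8 → posterior Normal(-211/231, 60/77)
obs 4: x=-5/2 → posterior Normal(-391/303, 60/101)
obs 5: x=0 → posterior Normal(-391/375, 12/25)
obs 6: x=-3/2 → posterior Normal(-499/447, 60/149)
obs 7: x=10 → posterior Normal(221/519, 60/173)
obs 8: x=-5/2 → posterior Normal(41/591, 60/197)
obs 9: x=-8 → posterior Normal(-535/663, 60/221)
obs 10: x=4 → posterior Normal(-247/735, 12/49)
obs 11: x=-3 → posterior Normal(-463/807, 60/269)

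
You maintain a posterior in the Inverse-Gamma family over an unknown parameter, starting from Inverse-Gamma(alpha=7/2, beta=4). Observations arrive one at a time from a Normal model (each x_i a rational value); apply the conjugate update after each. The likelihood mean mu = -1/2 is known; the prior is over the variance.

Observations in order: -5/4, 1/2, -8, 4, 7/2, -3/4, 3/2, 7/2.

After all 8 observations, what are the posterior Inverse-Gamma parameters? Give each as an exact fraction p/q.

obs 1: x=-5/4 → posterior Inverse-Gamma(4, 137/32)
obs 2: x=1/2 → posterior Inverse-Gamma(9/2, 153/32)
obs 3: x=-8 → posterior Inverse-Gamma(5, 1053/32)
obs 4: x=4 → posterior Inverse-Gamma(11/2, 1377/32)
obs 5: x=7/2 → posterior Inverse-Gamma(6, 1633/32)
obs 6: x=-3/4 → posterior Inverse-Gamma(13/2, 817/16)
obs 7: x=3/2 → posterior Inverse-Gamma(7, 849/16)
obs 8: x=7/2 → posterior Inverse-Gamma(15/2, 977/16)

alpha=15/2, beta=977/16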